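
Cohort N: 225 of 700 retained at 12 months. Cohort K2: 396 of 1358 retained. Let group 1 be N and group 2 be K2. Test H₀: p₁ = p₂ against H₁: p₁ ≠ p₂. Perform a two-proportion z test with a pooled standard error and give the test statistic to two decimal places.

p̂₁ = 225/700 ≈ 0.32143, p̂₂ = 396/1358 ≈ 0.29161.
Pooled p̂ = (225+396)/(700+1358) = 621/2058 = 0.30175.
SE = √(p̂(1−p̂)(1/n₁+1/n₂)) = √(0.30175·0.69825·0.00216495) = √(0.000456147) = 0.02136.
z = (0.32143 − 0.29161)/0.02136 = 0.02982/0.02136 = 1.40.
p-value = 2·P(Z > 1.396) ≈ 0.1626.

z = 1.40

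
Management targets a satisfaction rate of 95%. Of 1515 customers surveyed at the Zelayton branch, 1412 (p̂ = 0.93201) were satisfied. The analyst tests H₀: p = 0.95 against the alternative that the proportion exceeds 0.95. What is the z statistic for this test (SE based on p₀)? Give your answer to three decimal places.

z = -3.212

p̂ = 1412/1515 ≈ 0.93201.
SE = √(p₀(1−p₀)/n) = √(0.0475/1515) = 0.00560.
z = (0.93201 − 0.95)/0.00560 = -0.01799/0.00560 = -3.212.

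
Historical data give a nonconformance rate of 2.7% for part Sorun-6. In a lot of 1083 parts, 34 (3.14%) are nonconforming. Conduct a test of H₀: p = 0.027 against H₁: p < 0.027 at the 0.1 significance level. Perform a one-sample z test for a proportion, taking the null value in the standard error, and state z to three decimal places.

z = 0.892

p̂ = 34/1083 = 0.031394.
Standard error under H₀: √(0.027×0.973/1083) = 0.004925.
z = (0.031394 − 0.027)/0.004925 = 0.004394/0.004925 = 0.892.
p-value = P(Z < 0.892) ≈ 0.8139. With α = 0.1, fail to reject H₀.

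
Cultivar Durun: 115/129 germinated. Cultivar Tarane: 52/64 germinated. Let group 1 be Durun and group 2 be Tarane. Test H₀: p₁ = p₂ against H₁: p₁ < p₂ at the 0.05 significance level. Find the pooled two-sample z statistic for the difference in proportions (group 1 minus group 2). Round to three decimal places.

z = 1.513

p̂₁ = 115/129 ≈ 0.89147, p̂₂ = 52/64 ≈ 0.81250.
Pooled p̂ = (115+52)/(129+64) = 167/193 = 0.86528.
SE = √(p̂(1−p̂)(1/n₁+1/n₂)) = √(0.86528·0.13472·0.0233769) = √(0.00272498) = 0.05220.
z = (0.89147 − 0.81250)/0.05220 = 0.07897/0.05220 = 1.513.
p-value = P(Z < 1.513) ≈ 0.9348. With α = 0.05, fail to reject H₀.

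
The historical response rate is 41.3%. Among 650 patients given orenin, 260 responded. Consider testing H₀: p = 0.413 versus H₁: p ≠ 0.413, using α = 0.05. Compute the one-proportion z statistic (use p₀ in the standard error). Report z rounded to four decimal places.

z = -0.6731

p̂ = 260/650 = 0.4000000.
Under H₀, SE = √(0.413·0.587/650) = √(0.000372971) = 0.0193125.
z = (0.4000000 − 0.413)/0.0193125 = -0.0130000/0.0193125 = -0.6731.
p-value = 2·P(Z > 0.673) ≈ 0.5009; since p > α = 0.05, fail to reject H₀.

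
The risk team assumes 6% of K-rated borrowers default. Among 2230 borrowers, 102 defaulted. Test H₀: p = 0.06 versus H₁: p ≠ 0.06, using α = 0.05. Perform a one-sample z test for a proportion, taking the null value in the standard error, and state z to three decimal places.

z = -2.836

p̂ = 102/2230 = 0.045740.
Standard error under H₀: √(0.06×0.94/2230) = 0.005029.
z = (0.045740 − 0.06)/0.005029 = -0.014260/0.005029 = -2.836.
p-value = 2·P(Z > 2.836) ≈ 0.0046, so at α = 0.05 we reject H₀.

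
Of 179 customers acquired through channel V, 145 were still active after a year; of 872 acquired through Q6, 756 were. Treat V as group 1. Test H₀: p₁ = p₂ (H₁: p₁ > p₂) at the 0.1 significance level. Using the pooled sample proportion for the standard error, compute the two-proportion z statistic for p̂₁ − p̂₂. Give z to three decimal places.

z = -1.983

p̂₁ = 145/179 ≈ 0.81006, p̂₂ = 756/872 ≈ 0.86697.
Pooled p̂ = (145+756)/(179+872) = 901/1051 = 0.85728.
SE = √(0.122352 × 0.00673338) = 0.02870.
z = (0.81006 − 0.86697)/0.02870 = -0.05691/0.02870 = -1.983.
p-value = P(Z > -1.983) ≈ 0.9763, so at α = 0.1 we fail to reject H₀.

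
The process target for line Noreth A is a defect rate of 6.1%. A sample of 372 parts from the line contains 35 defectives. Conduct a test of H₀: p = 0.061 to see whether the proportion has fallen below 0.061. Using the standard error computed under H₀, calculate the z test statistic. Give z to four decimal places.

p̂ = 35/372 = 0.0940860.
Standard error under H₀: √(0.061×0.939/372) = 0.0124087.
z = (0.0940860 − 0.061)/0.0124087 = 0.0330860/0.0124087 = 2.6664.
p-value = P(Z < 2.666) ≈ 0.9962.

z = 2.6664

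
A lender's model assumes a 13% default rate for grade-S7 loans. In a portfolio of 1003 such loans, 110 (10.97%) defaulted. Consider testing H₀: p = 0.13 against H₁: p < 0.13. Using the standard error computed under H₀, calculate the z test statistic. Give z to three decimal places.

p̂ = 110/1003 = 0.10967.
SE = √(p₀(1−p₀)/n) = √(0.1131/1003) = 0.01062.
z = (0.10967 − 0.13)/0.01062 = -0.02033/0.01062 = -1.914.
p-value = P(Z < -1.914) ≈ 0.0278.

z = -1.914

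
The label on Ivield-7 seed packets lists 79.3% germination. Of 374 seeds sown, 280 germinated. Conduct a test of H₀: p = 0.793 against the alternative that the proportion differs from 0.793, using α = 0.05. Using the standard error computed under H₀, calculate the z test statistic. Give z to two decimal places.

z = -2.12

p̂ = 280/374 = 0.74866.
Under H₀, SE = √(0.793·0.207/374) = √(0.000438906) = 0.02095.
z = (0.74866 − 0.793)/0.02095 = -0.04434/0.02095 = -2.12.
Two-sided p-value ≈ 2·Φ(−2.116) = 0.0343. With α = 0.05, reject H₀.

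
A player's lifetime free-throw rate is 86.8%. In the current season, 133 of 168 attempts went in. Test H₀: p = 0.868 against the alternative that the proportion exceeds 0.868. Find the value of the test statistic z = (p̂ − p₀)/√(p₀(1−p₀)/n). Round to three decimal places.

p̂ = 133/168 = 0.791667.
SE = √(p₀(1−p₀)/n) = √(0.11458/168) = 0.026115.
z = (0.791667 − 0.868)/0.026115 = -0.076333/0.026115 = -2.923.

z = -2.923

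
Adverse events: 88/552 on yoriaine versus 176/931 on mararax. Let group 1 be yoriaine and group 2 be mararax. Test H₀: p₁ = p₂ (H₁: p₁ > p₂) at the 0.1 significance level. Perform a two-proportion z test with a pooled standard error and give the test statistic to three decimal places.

z = -1.442

p̂₁ = 88/552 ≈ 0.159420, p̂₂ = 176/931 ≈ 0.189044.
Pooled p̂ = (88+176)/(552+931) = 264/1483 = 0.178018.
SE = √(0.146327 × 0.00288571) = 0.020549.
z = (0.159420 − 0.189044)/0.020549 = -0.029624/0.020549 = -1.442.
p-value = P(Z > -1.442) ≈ 0.9253. With α = 0.1, fail to reject H₀.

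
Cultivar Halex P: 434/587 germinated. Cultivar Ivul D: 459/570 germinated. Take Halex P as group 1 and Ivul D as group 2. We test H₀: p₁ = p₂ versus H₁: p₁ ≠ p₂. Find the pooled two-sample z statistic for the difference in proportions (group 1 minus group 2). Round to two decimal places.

z = -2.67

p̂₁ = 434/587 = 0.7394, p̂₂ = 459/570 = 0.8053.
Pooled p̂ = (434+459)/(587+570) = 893/1157 = 0.7718.
SE = √(0.176112 × 0.00345796) = 0.0247.
z = (0.7394 − 0.8053)/0.0247 = -0.0659/0.0247 = -2.67.
Two-sided p-value ≈ 2·Φ(−2.671) = 0.0076.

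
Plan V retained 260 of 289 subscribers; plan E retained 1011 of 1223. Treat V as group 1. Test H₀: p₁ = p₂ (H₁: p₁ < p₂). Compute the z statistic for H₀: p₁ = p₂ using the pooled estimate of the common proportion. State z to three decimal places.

z = 3.049

p̂₁ = 260/289 ≈ 0.89965, p̂₂ = 1011/1223 ≈ 0.82666.
Pooled p̂ = (260+1011)/(289+1223) = 1271/1512 = 0.84061.
SE = √(p̂(1−p̂)(1/n₁+1/n₂)) = √(0.84061·0.15939·0.00427787) = √(0.000573174) = 0.02394.
z = (0.89965 − 0.82666)/0.02394 = 0.07299/0.02394 = 3.049.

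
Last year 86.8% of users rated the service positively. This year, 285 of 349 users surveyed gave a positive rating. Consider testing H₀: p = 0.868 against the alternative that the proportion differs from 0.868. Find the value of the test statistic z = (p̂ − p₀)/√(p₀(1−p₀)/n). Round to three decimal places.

z = -2.836

p̂ = 285/349 ≈ 0.81662.
Standard error under H₀: √(0.868×0.132/349) = 0.01812.
z = (0.81662 − 0.868)/0.01812 = -0.05138/0.01812 = -2.836.
p-value = 2·P(Z > 2.836) ≈ 0.0046.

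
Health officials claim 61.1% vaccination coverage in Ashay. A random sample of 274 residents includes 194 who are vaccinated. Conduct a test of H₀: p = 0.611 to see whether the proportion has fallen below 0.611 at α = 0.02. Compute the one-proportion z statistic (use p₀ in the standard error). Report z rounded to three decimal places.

p̂ = 194/274 = 0.708029.
Standard error under H₀: √(0.611×0.389/274) = 0.029452.
z = (0.708029 − 0.611)/0.029452 = 0.097029/0.029452 = 3.294.
p-value = P(Z < 3.294) ≈ 0.9995, so at α = 0.02 we fail to reject H₀.

z = 3.294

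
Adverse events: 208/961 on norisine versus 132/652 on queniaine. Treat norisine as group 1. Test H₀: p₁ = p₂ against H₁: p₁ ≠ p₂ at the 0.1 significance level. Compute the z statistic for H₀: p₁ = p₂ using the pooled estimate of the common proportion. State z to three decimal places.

p̂₁ = 208/961 ≈ 0.21644, p̂₂ = 132/652 ≈ 0.20245.
Pooled p̂ = (208+132)/(961+652) = 340/1613 = 0.21079.
SE = √(0.166356 × 0.00257433) = 0.02069.
z = (0.21644 − 0.20245)/0.02069 = 0.01399/0.02069 = 0.676.
Two-sided p-value ≈ 2·Φ(−0.676) = 0.4991; since p > α = 0.1, fail to reject H₀.

z = 0.676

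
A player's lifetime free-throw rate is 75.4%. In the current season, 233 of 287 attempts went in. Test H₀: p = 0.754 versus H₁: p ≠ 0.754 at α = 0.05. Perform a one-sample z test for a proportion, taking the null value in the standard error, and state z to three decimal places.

p̂ = 233/287 ≈ 0.811847.
Standard error under H₀: √(0.754×0.246/287) = 0.025422.
z = (0.811847 − 0.754)/0.025422 = 0.057847/0.025422 = 2.275.
Two-sided p-value ≈ 2·Φ(−2.275) = 0.0229, so at α = 0.05 we reject H₀.

z = 2.275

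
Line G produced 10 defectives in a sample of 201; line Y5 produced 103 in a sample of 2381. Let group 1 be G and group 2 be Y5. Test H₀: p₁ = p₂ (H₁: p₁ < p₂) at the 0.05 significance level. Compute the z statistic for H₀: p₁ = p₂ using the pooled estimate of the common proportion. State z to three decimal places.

z = 0.432

p̂₁ = 10/201 = 0.04975, p̂₂ = 103/2381 = 0.04326.
Pooled p̂ = (10+103)/(201+2381) = 113/2582 = 0.04376.
SE = √(p̂(1−p̂)(1/n₁+1/n₂)) = √(0.04376·0.95624·0.00539512) = √(0.000225781) = 0.01503.
z = (0.04975 − 0.04326)/0.01503 = 0.00649/0.01503 = 0.432.
p-value = P(Z < 0.432) ≈ 0.6672, so at α = 0.05 we fail to reject H₀.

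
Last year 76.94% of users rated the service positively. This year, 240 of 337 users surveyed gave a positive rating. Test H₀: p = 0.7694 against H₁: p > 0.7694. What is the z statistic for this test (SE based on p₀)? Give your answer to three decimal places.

z = -2.494

p̂ = 240/337 = 0.71217.
Standard error under H₀: √(0.7694×0.2306/337) = 0.02295.
z = (0.71217 − 0.7694)/0.02295 = -0.05723/0.02295 = -2.494.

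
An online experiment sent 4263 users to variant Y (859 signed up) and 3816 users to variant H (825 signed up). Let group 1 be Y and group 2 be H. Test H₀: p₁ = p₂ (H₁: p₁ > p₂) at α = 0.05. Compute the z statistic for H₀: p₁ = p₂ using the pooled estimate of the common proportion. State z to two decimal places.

z = -1.62

p̂₁ = 859/4263 ≈ 0.2015, p̂₂ = 825/3816 ≈ 0.2162.
Pooled p̂ = (859+825)/(4263+3816) = 1684/8079 = 0.2084.
SE = √(0.164994 × 0.000496631) = 0.0091.
z = (0.2015 − 0.2162)/0.0091 = -0.0147/0.0091 = -1.62.
p-value = P(Z > -1.623) ≈ 0.9477; since p > α = 0.05, fail to reject H₀.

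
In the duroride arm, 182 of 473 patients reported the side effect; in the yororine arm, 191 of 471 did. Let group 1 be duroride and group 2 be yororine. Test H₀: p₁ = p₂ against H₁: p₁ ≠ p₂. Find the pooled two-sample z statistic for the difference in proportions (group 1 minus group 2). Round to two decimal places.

p̂₁ = 182/473 = 0.3848, p̂₂ = 191/471 = 0.4055.
Pooled p̂ = (182+191)/(473+471) = 373/944 = 0.3951.
SE = √(p̂(1−p̂)(1/n₁+1/n₂)) = √(0.3951·0.6049·0.00423731) = √(0.00101272) = 0.0318.
z = (0.3848 − 0.4055)/0.0318 = -0.0207/0.0318 = -0.65.

z = -0.65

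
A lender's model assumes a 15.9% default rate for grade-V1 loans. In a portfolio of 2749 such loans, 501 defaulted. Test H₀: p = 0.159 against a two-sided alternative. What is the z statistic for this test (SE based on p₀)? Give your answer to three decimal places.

z = 3.333

p̂ = 501/2749 ≈ 0.1822481.
SE = √(p₀(1−p₀)/n) = √(0.13372/2749) = 0.0069744.
z = (0.1822481 − 0.159)/0.0069744 = 0.0232481/0.0069744 = 3.333.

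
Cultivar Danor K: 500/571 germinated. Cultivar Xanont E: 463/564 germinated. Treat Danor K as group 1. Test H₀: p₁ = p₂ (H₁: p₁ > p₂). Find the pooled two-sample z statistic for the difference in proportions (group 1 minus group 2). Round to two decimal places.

p̂₁ = 500/571 = 0.8757, p̂₂ = 463/564 = 0.8209.
Pooled p̂ = (500+463)/(571+564) = 963/1135 = 0.8485.
SE = √(p̂(1−p̂)(1/n₁+1/n₂)) = √(0.8485·0.1515·0.00352436) = √(0.000453152) = 0.0213.
z = (0.8757 − 0.8209)/0.0213 = 0.0548/0.0213 = 2.57.

z = 2.57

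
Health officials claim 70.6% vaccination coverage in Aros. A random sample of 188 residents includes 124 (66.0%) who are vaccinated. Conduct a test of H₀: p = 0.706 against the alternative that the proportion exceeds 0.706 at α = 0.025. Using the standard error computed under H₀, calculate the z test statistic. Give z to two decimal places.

z = -1.40

p̂ = 124/188 = 0.6596.
Under H₀, SE = √(0.706·0.294/188) = √(0.00110406) = 0.0332.
z = (0.6596 − 0.706)/0.0332 = -0.0464/0.0332 = -1.40.
p-value = P(Z > -1.397) ≈ 0.9188, so at α = 0.025 we fail to reject H₀.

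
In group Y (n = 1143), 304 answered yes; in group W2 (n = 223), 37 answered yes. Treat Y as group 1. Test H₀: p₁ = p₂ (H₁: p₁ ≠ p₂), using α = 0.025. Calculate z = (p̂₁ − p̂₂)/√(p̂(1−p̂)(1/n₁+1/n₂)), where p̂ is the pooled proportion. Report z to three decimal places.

z = 3.158

p̂₁ = 304/1143 = 0.26597, p̂₂ = 37/223 = 0.16592.
Pooled p̂ = (304+37)/(1143+223) = 341/1366 = 0.24963.
SE = √(p̂(1−p̂)(1/n₁+1/n₂)) = √(0.24963·0.75037·0.0053592) = √(0.00100387) = 0.03168.
z = (0.26597 − 0.16592)/0.03168 = 0.10005/0.03168 = 3.158.
Two-sided p-value ≈ 2·Φ(−3.158) = 0.0016, so at α = 0.025 we reject H₀.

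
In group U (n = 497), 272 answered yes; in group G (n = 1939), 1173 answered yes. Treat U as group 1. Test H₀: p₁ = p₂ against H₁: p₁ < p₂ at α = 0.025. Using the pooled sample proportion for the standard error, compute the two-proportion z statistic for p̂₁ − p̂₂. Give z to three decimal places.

p̂₁ = 272/497 = 0.54728, p̂₂ = 1173/1939 = 0.60495.
Pooled p̂ = (272+1173)/(497+1939) = 1445/2436 = 0.59319.
SE = √(0.241316 × 0.0025278) = 0.02470.
z = (0.54728 − 0.60495)/0.02470 = -0.05767/0.02470 = -2.335.
p-value = P(Z < -2.335) ≈ 0.0098, so at α = 0.025 we reject H₀.

z = -2.335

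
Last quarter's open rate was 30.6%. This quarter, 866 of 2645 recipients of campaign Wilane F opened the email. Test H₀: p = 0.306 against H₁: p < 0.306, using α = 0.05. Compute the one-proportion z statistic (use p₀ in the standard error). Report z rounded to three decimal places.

z = 2.389

p̂ = 866/2645 ≈ 0.3274102.
Standard error under H₀: √(0.306×0.694/2645) = 0.0089604.
z = (0.3274102 − 0.306)/0.0089604 = 0.0214102/0.0089604 = 2.389.
p-value = P(Z < 2.389) ≈ 0.9916. With α = 0.05, fail to reject H₀.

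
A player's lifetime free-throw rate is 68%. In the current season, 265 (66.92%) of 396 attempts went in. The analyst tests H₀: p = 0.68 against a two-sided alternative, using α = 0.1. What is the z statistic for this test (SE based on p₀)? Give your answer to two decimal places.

p̂ = 265/396 = 0.6692.
Under H₀, SE = √(0.68·0.32/396) = √(0.000549495) = 0.0234.
z = (0.6692 − 0.68)/0.0234 = -0.0108/0.0234 = -0.46.
Two-sided p-value ≈ 2·Φ(−0.461) = 0.6447. With α = 0.1, fail to reject H₀.

z = -0.46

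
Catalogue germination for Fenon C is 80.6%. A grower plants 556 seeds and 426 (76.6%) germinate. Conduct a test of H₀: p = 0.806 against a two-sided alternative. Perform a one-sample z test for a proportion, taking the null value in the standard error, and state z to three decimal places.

z = -2.374

p̂ = 426/556 ≈ 0.76619.
Standard error under H₀: √(0.806×0.194/556) = 0.01677.
z = (0.76619 − 0.806)/0.01677 = -0.03981/0.01677 = -2.374.
Two-sided p-value ≈ 2·Φ(−2.374) = 0.0176.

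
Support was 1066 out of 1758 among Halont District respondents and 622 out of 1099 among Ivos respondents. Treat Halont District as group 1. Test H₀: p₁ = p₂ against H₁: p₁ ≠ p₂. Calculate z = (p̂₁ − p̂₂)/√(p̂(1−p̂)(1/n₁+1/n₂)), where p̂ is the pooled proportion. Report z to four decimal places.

z = 2.1368

p̂₁ = 1066/1758 = 0.6063709, p̂₂ = 622/1099 = 0.5659691.
Pooled p̂ = (1066+622)/(1758+1099) = 1688/2857 = 0.5908295.
SE = √(p̂(1−p̂)(1/n₁+1/n₂)) = √(0.5908295·0.4091705·0.00147875) = √(0.000357487) = 0.0189073.
z = (0.6063709 − 0.5659691)/0.0189073 = 0.0404018/0.0189073 = 2.1368.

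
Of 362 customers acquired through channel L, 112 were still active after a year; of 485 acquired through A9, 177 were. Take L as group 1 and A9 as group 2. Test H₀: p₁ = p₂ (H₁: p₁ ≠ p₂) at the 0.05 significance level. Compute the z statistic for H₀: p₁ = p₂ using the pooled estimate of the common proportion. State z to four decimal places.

p̂₁ = 112/362 = 0.3093923, p̂₂ = 177/485 = 0.3649485.
Pooled p̂ = (112+177)/(362+485) = 289/847 = 0.3412043.
SE = √(p̂(1−p̂)(1/n₁+1/n₂)) = √(0.3412043·0.6587957·0.00482429) = √(0.00108442) = 0.0329306.
z = (0.3093923 − 0.3649485)/0.0329306 = -0.0555562/0.0329306 = -1.6871.
Two-sided p-value ≈ 2·Φ(−1.687) = 0.0916; since p > α = 0.05, fail to reject H₀.

z = -1.6871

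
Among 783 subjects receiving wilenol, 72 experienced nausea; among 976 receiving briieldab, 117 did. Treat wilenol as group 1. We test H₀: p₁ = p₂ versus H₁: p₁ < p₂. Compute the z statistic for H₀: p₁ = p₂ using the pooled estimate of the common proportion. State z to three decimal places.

z = -1.879

p̂₁ = 72/783 ≈ 0.091954, p̂₂ = 117/976 ≈ 0.119877.
Pooled p̂ = (72+117)/(783+976) = 189/1759 = 0.107447.
SE = √(0.0959025 × 0.00230173) = 0.014857.
z = (0.091954 − 0.119877)/0.014857 = -0.027923/0.014857 = -1.879.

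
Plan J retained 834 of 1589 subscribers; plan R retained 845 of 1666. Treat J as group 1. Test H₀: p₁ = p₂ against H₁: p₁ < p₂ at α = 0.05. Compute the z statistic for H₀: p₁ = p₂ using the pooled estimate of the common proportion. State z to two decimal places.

p̂₁ = 834/1589 = 0.5249, p̂₂ = 845/1666 = 0.5072.
Pooled p̂ = (834+845)/(1589+1666) = 1679/3255 = 0.5158.
SE = √(p̂(1−p̂)(1/n₁+1/n₂)) = √(0.5158·0.4842·0.00122957) = √(0.000307084) = 0.0175.
z = (0.5249 − 0.5072)/0.0175 = 0.0177/0.0175 = 1.01.
p-value = P(Z < 1.008) ≈ 0.8432, so at α = 0.05 we fail to reject H₀.

z = 1.01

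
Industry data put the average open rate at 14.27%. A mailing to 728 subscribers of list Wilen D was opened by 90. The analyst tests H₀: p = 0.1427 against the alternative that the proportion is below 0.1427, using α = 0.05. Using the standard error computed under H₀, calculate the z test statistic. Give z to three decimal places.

p̂ = 90/728 = 0.12363.
SE = √(p₀(1−p₀)/n) = √(0.12234/728) = 0.01296.
z = (0.12363 − 0.1427)/0.01296 = -0.01907/0.01296 = -1.471.
p-value = P(Z < -1.471) ≈ 0.0706; since p > α = 0.05, fail to reject H₀.

z = -1.471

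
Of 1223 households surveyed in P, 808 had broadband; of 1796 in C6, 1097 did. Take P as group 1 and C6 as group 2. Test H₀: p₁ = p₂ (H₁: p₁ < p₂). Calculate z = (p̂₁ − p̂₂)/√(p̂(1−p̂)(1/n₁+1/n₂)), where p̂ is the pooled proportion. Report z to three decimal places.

z = 2.788

p̂₁ = 808/1223 ≈ 0.66067, p̂₂ = 1097/1796 ≈ 0.61080.
Pooled p̂ = (808+1097)/(1223+1796) = 1905/3019 = 0.63100.
SE = √(p̂(1−p̂)(1/n₁+1/n₂)) = √(0.63100·0.36900·0.00137445) = √(0.000320025) = 0.01789.
z = (0.66067 − 0.61080)/0.01789 = 0.04987/0.01789 = 2.788.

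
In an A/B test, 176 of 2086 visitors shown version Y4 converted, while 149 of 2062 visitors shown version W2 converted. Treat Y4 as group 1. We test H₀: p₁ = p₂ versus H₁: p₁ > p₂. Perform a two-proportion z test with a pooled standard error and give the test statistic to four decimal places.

z = 1.4514

p̂₁ = 176/2086 ≈ 0.084372, p̂₂ = 149/2062 ≈ 0.072260.
Pooled p̂ = (176+149)/(2086+2062) = 325/4148 = 0.078351.
SE = √(p̂(1−p̂)(1/n₁+1/n₂)) = √(0.078351·0.921649·0.000964352) = √(6.96379e-05) = 0.008345.
z = (0.084372 − 0.072260)/0.008345 = 0.012112/0.008345 = 1.4514.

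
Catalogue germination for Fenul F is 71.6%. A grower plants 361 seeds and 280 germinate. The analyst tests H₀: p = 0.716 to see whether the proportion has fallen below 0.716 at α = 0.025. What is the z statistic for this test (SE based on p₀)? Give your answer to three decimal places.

p̂ = 280/361 ≈ 0.77562.
Standard error under H₀: √(0.716×0.284/361) = 0.02373.
z = (0.77562 − 0.716)/0.02373 = 0.05962/0.02373 = 2.512.
p-value = P(Z < 2.512) ≈ 0.9940; since p > α = 0.025, fail to reject H₀.

z = 2.512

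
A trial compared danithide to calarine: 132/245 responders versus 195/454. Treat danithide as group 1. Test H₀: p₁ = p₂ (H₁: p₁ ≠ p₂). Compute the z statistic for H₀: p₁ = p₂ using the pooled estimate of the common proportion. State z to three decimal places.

p̂₁ = 132/245 ≈ 0.538776, p̂₂ = 195/454 ≈ 0.429515.
Pooled p̂ = (132+195)/(245+454) = 327/699 = 0.467811.
SE = √(p̂(1−p̂)(1/n₁+1/n₂)) = √(0.467811·0.532189·0.00628428) = √(0.00156456) = 0.039554.
z = (0.538776 − 0.429515)/0.039554 = 0.109261/0.039554 = 2.762.
p-value = 2·P(Z > 2.762) ≈ 0.0057.

z = 2.762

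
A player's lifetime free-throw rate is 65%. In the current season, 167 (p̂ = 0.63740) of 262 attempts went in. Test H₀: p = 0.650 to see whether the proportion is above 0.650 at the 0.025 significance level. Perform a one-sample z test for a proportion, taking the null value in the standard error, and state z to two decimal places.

p̂ = 167/262 = 0.6374.
Standard error under H₀: √(0.65×0.35/262) = 0.0295.
z = (0.6374 − 0.65)/0.0295 = -0.0126/0.0295 = -0.43.
p-value = P(Z > -0.427) ≈ 0.6655. With α = 0.025, fail to reject H₀.

z = -0.43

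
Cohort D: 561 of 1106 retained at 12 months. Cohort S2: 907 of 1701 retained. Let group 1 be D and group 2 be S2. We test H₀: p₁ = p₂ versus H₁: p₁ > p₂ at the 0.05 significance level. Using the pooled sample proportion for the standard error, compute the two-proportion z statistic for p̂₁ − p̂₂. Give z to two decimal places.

p̂₁ = 561/1106 ≈ 0.5072, p̂₂ = 907/1701 ≈ 0.5332.
Pooled p̂ = (561+907)/(1106+1701) = 1468/2807 = 0.5230.
SE = √(0.249472 × 0.00149205) = 0.0193.
z = (0.5072 − 0.5332)/0.0193 = -0.0260/0.0193 = -1.35.
p-value = P(Z > -1.347) ≈ 0.9110. With α = 0.05, fail to reject H₀.

z = -1.35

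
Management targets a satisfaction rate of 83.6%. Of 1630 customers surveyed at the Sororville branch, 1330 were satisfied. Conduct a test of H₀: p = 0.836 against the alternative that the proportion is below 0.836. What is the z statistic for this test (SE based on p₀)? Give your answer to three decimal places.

z = -2.186

p̂ = 1330/1630 ≈ 0.81595.
Standard error under H₀: √(0.836×0.164/1630) = 0.00917.
z = (0.81595 − 0.836)/0.00917 = -0.02005/0.00917 = -2.186.
p-value = P(Z < -2.186) ≈ 0.0144.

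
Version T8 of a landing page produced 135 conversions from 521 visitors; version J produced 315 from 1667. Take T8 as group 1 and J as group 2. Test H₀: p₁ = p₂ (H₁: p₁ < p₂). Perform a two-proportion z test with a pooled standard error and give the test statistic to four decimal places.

z = 3.4581

p̂₁ = 135/521 = 0.259117, p̂₂ = 315/1667 = 0.188962.
Pooled p̂ = (135+315)/(521+1667) = 450/2188 = 0.205667.
SE = √(p̂(1−p̂)(1/n₁+1/n₂)) = √(0.205667·0.794333·0.00251927) = √(0.000411568) = 0.020287.
z = (0.259117 − 0.188962)/0.020287 = 0.070155/0.020287 = 3.4581.
p-value = P(Z < 3.458) ≈ 0.9997.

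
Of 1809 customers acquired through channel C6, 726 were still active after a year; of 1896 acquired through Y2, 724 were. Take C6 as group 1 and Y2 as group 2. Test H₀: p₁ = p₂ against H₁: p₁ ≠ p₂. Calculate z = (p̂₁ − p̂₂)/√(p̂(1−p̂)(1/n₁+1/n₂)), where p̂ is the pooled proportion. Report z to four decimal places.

z = 1.2138

p̂₁ = 726/1809 ≈ 0.401327, p̂₂ = 724/1896 ≈ 0.381857.
Pooled p̂ = (726+724)/(1809+1896) = 1450/3705 = 0.391363.
SE = √(p̂(1−p̂)(1/n₁+1/n₂)) = √(0.391363·0.608637·0.00108022) = √(0.000257306) = 0.016041.
z = (0.401327 − 0.381857)/0.016041 = 0.019470/0.016041 = 1.2138.
Two-sided p-value ≈ 2·Φ(−1.214) = 0.2248.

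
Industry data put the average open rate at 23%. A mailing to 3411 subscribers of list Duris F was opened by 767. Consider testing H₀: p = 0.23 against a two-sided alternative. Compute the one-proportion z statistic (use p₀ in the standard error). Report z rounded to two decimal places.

p̂ = 767/3411 = 0.2249.
Under H₀, SE = √(0.23·0.77/3411) = √(5.19203e-05) = 0.0072.
z = (0.2249 − 0.23)/0.0072 = -0.0051/0.0072 = -0.71.
p-value = 2·P(Z > 0.713) ≈ 0.4757.

z = -0.71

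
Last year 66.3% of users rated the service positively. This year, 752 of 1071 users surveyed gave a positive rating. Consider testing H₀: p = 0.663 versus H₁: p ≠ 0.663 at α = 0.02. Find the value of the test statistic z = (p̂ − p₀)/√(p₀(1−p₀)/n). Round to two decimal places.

z = 2.71

p̂ = 752/1071 = 0.70215.
SE = √(p₀(1−p₀)/n) = √(0.22343/1071) = 0.01444.
z = (0.70215 − 0.663)/0.01444 = 0.03915/0.01444 = 2.71.
Two-sided p-value ≈ 2·Φ(−2.710) = 0.0067. With α = 0.02, reject H₀.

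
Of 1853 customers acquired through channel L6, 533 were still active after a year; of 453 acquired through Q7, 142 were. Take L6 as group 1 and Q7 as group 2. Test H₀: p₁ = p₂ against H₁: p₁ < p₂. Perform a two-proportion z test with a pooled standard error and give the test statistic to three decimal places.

p̂₁ = 533/1853 = 0.28764, p̂₂ = 142/453 = 0.31347.
Pooled p̂ = (533+142)/(1853+453) = 675/2306 = 0.29271.
SE = √(0.207033 × 0.00274717) = 0.02385.
z = (0.28764 − 0.31347)/0.02385 = -0.02583/0.02385 = -1.083.

z = -1.083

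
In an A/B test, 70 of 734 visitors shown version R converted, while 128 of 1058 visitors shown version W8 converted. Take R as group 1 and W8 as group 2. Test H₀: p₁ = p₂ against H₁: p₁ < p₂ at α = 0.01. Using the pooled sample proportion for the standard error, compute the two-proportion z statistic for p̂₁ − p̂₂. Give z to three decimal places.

p̂₁ = 70/734 ≈ 0.09537, p̂₂ = 128/1058 ≈ 0.12098.
Pooled p̂ = (70+128)/(734+1058) = 198/1792 = 0.11049.
SE = √(p̂(1−p̂)(1/n₁+1/n₂)) = √(0.11049·0.88951·0.00230758) = √(0.000226795) = 0.01506.
z = (0.09537 − 0.12098)/0.01506 = -0.02561/0.01506 = -1.701.
p-value = P(Z < -1.701) ≈ 0.0445; since p > α = 0.01, fail to reject H₀.

z = -1.701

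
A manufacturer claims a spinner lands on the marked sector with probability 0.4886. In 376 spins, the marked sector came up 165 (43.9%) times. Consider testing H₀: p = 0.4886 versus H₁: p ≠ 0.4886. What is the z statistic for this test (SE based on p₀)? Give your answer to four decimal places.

z = -1.9307

p̂ = 165/376 ≈ 0.4388298.
Standard error under H₀: √(0.4886×0.5114/376) = 0.0257788.
z = (0.4388298 − 0.4886)/0.0257788 = -0.0497702/0.0257788 = -1.9307.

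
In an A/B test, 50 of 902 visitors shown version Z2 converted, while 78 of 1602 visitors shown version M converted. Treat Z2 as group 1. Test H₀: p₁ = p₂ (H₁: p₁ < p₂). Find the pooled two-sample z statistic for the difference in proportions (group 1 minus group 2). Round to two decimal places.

p̂₁ = 50/902 = 0.05543, p̂₂ = 78/1602 = 0.04869.
Pooled p̂ = (50+78)/(902+1602) = 128/2504 = 0.05112.
SE = √(p̂(1−p̂)(1/n₁+1/n₂)) = √(0.05112·0.94888·0.00173287) = √(8.4053e-05) = 0.00917.
z = (0.05543 − 0.04869)/0.00917 = 0.00674/0.00917 = 0.74.

z = 0.74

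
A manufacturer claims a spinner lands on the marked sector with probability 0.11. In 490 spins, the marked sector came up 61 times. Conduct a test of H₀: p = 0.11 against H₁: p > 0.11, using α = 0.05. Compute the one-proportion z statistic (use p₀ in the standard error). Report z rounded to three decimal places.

z = 1.025

p̂ = 61/490 ≈ 0.12449.
SE = √(p₀(1−p₀)/n) = √(0.0979/490) = 0.01413.
z = (0.12449 − 0.11)/0.01413 = 0.01449/0.01413 = 1.025.
p-value = P(Z > 1.025) ≈ 0.1527; since p > α = 0.05, fail to reject H₀.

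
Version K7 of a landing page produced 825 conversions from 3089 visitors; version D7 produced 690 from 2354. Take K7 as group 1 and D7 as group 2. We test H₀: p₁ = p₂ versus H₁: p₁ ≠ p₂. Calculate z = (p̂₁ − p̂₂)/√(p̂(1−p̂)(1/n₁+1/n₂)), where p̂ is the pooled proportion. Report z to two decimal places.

z = -2.12

p̂₁ = 825/3089 ≈ 0.26708, p̂₂ = 690/2354 ≈ 0.29312.
Pooled p̂ = (825+690)/(3089+2354) = 1515/5443 = 0.27834.
SE = √(0.200866 × 0.000748538) = 0.01226.
z = (0.26708 − 0.29312)/0.01226 = -0.02604/0.01226 = -2.12.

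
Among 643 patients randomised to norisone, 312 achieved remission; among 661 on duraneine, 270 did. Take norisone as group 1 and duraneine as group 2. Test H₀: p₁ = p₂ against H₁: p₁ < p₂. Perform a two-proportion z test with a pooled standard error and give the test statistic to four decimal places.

p̂₁ = 312/643 = 0.485226, p̂₂ = 270/661 = 0.408472.
Pooled p̂ = (312+270)/(643+661) = 582/1304 = 0.446319.
SE = √(0.247118 × 0.00306807) = 0.027535.
z = (0.485226 − 0.408472)/0.027535 = 0.076754/0.027535 = 2.7875.

z = 2.7875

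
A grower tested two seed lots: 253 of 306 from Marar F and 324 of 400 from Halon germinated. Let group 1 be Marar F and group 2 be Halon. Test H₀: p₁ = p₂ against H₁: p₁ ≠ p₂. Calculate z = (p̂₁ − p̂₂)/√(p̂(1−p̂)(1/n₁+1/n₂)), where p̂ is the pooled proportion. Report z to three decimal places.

z = 0.572

p̂₁ = 253/306 = 0.82680, p̂₂ = 324/400 = 0.81000.
Pooled p̂ = (253+324)/(306+400) = 577/706 = 0.81728.
SE = √(0.149333 × 0.00576797) = 0.02935.
z = (0.82680 − 0.81000)/0.02935 = 0.01680/0.02935 = 0.572.
Two-sided p-value ≈ 2·Φ(−0.572) = 0.5671.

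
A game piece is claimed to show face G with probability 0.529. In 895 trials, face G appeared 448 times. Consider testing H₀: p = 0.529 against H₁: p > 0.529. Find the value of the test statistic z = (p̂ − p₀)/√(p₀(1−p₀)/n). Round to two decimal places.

z = -1.70

p̂ = 448/895 ≈ 0.5006.
SE = √(p₀(1−p₀)/n) = √(0.24916/895) = 0.0167.
z = (0.5006 − 0.529)/0.0167 = -0.0284/0.0167 = -1.70.
p-value = P(Z > -1.705) ≈ 0.9559.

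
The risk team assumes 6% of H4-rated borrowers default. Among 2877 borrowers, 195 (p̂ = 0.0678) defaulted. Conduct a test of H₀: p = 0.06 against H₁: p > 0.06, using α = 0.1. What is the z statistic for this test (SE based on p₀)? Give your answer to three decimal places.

z = 1.757

p̂ = 195/2877 ≈ 0.067779.
SE = √(p₀(1−p₀)/n) = √(0.0564/2877) = 0.004428.
z = (0.067779 − 0.06)/0.004428 = 0.007779/0.004428 = 1.757.
p-value = P(Z > 1.757) ≈ 0.0395, so at α = 0.1 we reject H₀.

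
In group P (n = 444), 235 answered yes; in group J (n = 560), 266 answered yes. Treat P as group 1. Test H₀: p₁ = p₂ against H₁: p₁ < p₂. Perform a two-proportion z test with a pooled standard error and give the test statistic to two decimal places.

z = 1.71

p̂₁ = 235/444 ≈ 0.5293, p̂₂ = 266/560 ≈ 0.4750.
Pooled p̂ = (235+266)/(444+560) = 501/1004 = 0.4990.
SE = √(0.249999 × 0.00403797) = 0.0318.
z = (0.5293 − 0.4750)/0.0318 = 0.0543/0.0318 = 1.71.
p-value = P(Z < 1.708) ≈ 0.9562.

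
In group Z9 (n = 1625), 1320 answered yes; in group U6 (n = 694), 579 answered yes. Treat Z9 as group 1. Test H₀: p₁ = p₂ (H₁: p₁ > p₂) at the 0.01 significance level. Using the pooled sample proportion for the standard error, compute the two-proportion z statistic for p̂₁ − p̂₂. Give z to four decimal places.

p̂₁ = 1320/1625 = 0.812308, p̂₂ = 579/694 = 0.834294.
Pooled p̂ = (1320+579)/(1625+694) = 1899/2319 = 0.818887.
SE = √(p̂(1−p̂)(1/n₁+1/n₂)) = √(0.818887·0.181113·0.00205631) = √(0.000304972) = 0.017463.
z = (0.812308 − 0.834294)/0.017463 = -0.021986/0.017463 = -1.2590.
p-value = P(Z > -1.259) ≈ 0.8960, so at α = 0.01 we fail to reject H₀.

z = -1.2590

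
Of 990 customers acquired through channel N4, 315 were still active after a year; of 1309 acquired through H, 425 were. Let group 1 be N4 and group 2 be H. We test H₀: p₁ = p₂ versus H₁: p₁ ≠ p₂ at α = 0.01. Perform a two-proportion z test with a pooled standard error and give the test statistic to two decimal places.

p̂₁ = 315/990 ≈ 0.3182, p̂₂ = 425/1309 ≈ 0.3247.
Pooled p̂ = (315+425)/(990+1309) = 740/2299 = 0.3219.
SE = √(0.218273 × 0.00177404) = 0.0197.
z = (0.3182 − 0.3247)/0.0197 = -0.0065/0.0197 = -0.33.
p-value = 2·P(Z > 0.330) ≈ 0.7414, so at α = 0.01 we fail to reject H₀.

z = -0.33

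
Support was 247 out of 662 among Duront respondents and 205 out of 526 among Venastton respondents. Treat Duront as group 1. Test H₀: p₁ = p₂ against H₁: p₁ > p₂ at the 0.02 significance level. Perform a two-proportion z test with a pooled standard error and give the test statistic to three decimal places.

p̂₁ = 247/662 = 0.37311, p̂₂ = 205/526 = 0.38973.
Pooled p̂ = (247+205)/(662+526) = 452/1188 = 0.38047.
SE = √(p̂(1−p̂)(1/n₁+1/n₂)) = √(0.38047·0.61953·0.00341171) = √(0.000804185) = 0.02836.
z = (0.37311 − 0.38973)/0.02836 = -0.01662/0.02836 = -0.586.
p-value = P(Z > -0.586) ≈ 0.7211, so at α = 0.02 we fail to reject H₀.

z = -0.586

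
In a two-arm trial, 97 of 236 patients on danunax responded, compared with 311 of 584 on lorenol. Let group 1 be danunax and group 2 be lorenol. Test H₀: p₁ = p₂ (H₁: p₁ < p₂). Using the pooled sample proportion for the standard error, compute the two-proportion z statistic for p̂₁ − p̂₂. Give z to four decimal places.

p̂₁ = 97/236 = 0.411017, p̂₂ = 311/584 = 0.532534.
Pooled p̂ = (97+311)/(236+584) = 408/820 = 0.497561.
SE = √(0.249994 × 0.00594962) = 0.038566.
z = (0.411017 − 0.532534)/0.038566 = -0.121517/0.038566 = -3.1509.

z = -3.1509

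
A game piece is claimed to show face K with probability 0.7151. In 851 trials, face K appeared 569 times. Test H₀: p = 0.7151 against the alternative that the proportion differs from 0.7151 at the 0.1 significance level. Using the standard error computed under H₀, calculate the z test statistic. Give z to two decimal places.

z = -3.00

p̂ = 569/851 = 0.6686.
Standard error under H₀: √(0.7151×0.2849/851) = 0.0155.
z = (0.6686 − 0.7151)/0.0155 = -0.0465/0.0155 = -3.00.
p-value = 2·P(Z > 3.004) ≈ 0.0027; since p < α = 0.1, reject H₀.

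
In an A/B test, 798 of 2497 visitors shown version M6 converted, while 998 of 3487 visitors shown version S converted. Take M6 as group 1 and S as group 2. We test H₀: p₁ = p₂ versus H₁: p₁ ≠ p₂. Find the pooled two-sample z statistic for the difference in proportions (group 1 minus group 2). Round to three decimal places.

z = 2.778

p̂₁ = 798/2497 ≈ 0.319584, p̂₂ = 998/3487 ≈ 0.286206.
Pooled p̂ = (798+998)/(2497+3487) = 1796/5984 = 0.300134.
SE = √(p̂(1−p̂)(1/n₁+1/n₂)) = √(0.300134·0.699866·0.00068726) = √(0.000144361) = 0.012015.
z = (0.319584 − 0.286206)/0.012015 = 0.033378/0.012015 = 2.778.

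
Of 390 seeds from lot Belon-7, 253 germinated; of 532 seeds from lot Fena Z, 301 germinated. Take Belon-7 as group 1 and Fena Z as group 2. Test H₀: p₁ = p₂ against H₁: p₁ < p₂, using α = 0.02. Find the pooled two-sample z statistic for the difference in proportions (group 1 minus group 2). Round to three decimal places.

p̂₁ = 253/390 = 0.64872, p̂₂ = 301/532 = 0.56579.
Pooled p̂ = (253+301)/(390+532) = 554/922 = 0.60087.
SE = √(0.239826 × 0.0044438) = 0.03265.
z = (0.64872 − 0.56579)/0.03265 = 0.08293/0.03265 = 2.540.
p-value = P(Z < 2.540) ≈ 0.9945; since p > α = 0.02, fail to reject H₀.

z = 2.540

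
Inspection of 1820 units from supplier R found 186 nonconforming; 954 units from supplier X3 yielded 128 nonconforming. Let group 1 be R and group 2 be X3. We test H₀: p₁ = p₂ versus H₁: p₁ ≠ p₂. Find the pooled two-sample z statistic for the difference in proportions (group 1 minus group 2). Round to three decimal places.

p̂₁ = 186/1820 ≈ 0.10220, p̂₂ = 128/954 ≈ 0.13417.
Pooled p̂ = (186+128)/(1820+954) = 314/2774 = 0.11319.
SE = √(0.100381 × 0.00159767) = 0.01266.
z = (0.10220 − 0.13417)/0.01266 = -0.03197/0.01266 = -2.525.
p-value = 2·P(Z > 2.525) ≈ 0.0116.

z = -2.525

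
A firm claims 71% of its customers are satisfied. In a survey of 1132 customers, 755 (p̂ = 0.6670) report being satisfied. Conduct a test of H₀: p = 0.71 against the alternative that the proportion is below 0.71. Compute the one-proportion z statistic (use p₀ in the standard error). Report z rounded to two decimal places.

z = -3.19

p̂ = 755/1132 = 0.6670.
Under H₀, SE = √(0.71·0.29/1132) = √(0.00018189) = 0.0135.
z = (0.6670 − 0.71)/0.0135 = -0.0430/0.0135 = -3.19.
p-value = P(Z < -3.191) ≈ 0.0007.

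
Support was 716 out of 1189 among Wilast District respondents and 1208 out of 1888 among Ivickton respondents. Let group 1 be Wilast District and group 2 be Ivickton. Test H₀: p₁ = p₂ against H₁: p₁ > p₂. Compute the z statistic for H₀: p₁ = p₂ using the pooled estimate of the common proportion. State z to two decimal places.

p̂₁ = 716/1189 ≈ 0.6022, p̂₂ = 1208/1888 ≈ 0.6398.
Pooled p̂ = (716+1208)/(1189+1888) = 1924/3077 = 0.6253.
SE = √(0.234304 × 0.0013707) = 0.0179.
z = (0.6022 − 0.6398)/0.0179 = -0.0376/0.0179 = -2.10.

z = -2.10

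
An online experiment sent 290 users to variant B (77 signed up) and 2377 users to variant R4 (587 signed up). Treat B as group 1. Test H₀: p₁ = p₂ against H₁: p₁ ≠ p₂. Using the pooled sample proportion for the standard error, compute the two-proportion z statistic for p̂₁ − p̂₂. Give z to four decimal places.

p̂₁ = 77/290 ≈ 0.265517, p̂₂ = 587/2377 ≈ 0.246950.
Pooled p̂ = (77+587)/(290+2377) = 664/2667 = 0.248969.
SE = √(0.186983 × 0.00386897) = 0.026897.
z = (0.265517 − 0.246950)/0.026897 = 0.018567/0.026897 = 0.6903.
Two-sided p-value ≈ 2·Φ(−0.690) = 0.4900.

z = 0.6903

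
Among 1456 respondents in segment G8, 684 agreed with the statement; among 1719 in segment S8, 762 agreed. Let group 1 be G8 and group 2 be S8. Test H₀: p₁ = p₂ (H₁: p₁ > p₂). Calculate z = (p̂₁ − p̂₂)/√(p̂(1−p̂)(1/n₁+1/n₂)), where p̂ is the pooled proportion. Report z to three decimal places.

p̂₁ = 684/1456 = 0.46978, p̂₂ = 762/1719 = 0.44328.
Pooled p̂ = (684+762)/(1456+1719) = 1446/3175 = 0.45543.
SE = √(0.248014 × 0.00126855) = 0.01774.
z = (0.46978 − 0.44328)/0.01774 = 0.02650/0.01774 = 1.494.
p-value = P(Z > 1.494) ≈ 0.0676.

z = 1.494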